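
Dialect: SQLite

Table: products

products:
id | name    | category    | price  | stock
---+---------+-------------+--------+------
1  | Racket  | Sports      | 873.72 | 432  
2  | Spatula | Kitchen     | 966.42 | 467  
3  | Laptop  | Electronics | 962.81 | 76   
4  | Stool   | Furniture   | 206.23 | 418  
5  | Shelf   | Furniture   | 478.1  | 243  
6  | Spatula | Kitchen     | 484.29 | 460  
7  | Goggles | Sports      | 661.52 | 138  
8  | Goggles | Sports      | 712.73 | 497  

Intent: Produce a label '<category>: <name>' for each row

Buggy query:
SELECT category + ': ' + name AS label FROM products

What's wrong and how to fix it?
Bug: '+' is numeric addition; on text columns SQLite converts them to 0 instead of concatenating

Fix: Use the || operator for string concatenation

Corrected query:
SELECT category || ': ' || name AS label FROM products

Result:
label              
-------------------
Sports: Racket     
Kitchen: Spatula   
Electronics: Laptop
Furniture: Stool   
Furniture: Shelf   
Kitchen: Spatula   
Sports: Goggles    
Sports: Goggles    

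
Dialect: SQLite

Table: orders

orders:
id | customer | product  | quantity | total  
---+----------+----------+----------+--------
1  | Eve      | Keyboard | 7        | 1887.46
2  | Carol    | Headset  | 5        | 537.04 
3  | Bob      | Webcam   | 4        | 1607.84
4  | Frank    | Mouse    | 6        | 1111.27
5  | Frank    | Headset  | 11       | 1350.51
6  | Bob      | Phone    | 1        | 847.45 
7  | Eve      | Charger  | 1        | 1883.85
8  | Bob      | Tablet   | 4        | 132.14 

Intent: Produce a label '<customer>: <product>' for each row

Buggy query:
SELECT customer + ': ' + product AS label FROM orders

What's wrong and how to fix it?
Bug: SQLite uses || for string concatenation; + coerces text to numbers (yielding 0)

Fix: Replace + with || to concatenate text

Corrected query:
SELECT customer || ': ' || product AS label FROM orders

Result:
label         
--------------
Eve: Keyboard 
Carol: Headset
Bob: Webcam   
Frank: Mouse  
Frank: Headset
Bob: Phone    
Eve: Charger  
Bob: Tablet   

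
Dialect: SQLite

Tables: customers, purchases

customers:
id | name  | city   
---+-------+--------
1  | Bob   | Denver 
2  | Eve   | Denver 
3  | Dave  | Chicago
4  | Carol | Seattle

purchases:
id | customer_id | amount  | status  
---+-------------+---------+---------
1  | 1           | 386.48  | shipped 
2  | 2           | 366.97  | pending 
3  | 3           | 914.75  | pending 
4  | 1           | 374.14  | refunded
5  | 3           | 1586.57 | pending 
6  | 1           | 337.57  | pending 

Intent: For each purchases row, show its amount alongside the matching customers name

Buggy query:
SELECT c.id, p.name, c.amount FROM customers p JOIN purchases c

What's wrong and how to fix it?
Bug: Missing join condition: each purchases row is matched to all customers rows instead of just its own

Fix: Specify the join condition linking the foreign key to the parent id

Corrected query:
SELECT c.id, p.name, c.amount FROM customers p JOIN purchases c ON c.customer_id = p.id

Result:
id | name | amount 
---+------+--------
1  | Bob  | 386.48 
2  | Eve  | 366.97 
3  | Dave | 914.75 
4  | Bob  | 374.14 
5  | Dave | 1586.57
6  | Bob  | 337.57 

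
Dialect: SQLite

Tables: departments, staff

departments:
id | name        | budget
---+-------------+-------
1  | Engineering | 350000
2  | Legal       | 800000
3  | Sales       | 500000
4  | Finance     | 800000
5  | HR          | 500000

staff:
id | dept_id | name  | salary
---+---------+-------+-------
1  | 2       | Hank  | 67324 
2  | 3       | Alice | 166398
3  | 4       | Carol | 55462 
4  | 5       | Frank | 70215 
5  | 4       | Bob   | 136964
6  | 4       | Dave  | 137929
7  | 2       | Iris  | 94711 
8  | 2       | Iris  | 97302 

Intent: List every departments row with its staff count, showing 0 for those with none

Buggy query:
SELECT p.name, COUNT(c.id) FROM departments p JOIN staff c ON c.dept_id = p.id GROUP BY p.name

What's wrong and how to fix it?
Bug: An inner join excludes parents with zero children

Fix: Use LEFT JOIN so parents without children still appear (COUNT(c.id) gives 0)

Corrected query:
SELECT p.name, COUNT(c.id) FROM departments p LEFT JOIN staff c ON c.dept_id = p.id GROUP BY p.name

Result:
name        | COUNT(c.id)
------------+------------
Engineering | 0          
Finance     | 3          
HR          | 1          
Legal       | 3          
Sales       | 1          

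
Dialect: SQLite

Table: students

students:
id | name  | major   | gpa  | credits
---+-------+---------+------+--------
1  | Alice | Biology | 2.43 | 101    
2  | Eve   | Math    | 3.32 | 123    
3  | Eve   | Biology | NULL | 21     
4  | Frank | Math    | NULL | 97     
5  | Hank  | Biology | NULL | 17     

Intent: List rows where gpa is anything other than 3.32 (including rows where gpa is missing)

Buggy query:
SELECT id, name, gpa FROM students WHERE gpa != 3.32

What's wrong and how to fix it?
Bug: 'gpa != 3.32' is unknown when gpa is NULL, so NULL rows are silently excluded

Fix: Handle NULL separately with IS NULL alongside the inequality

Corrected query:
SELECT id, name, gpa FROM students WHERE gpa != 3.32 OR gpa IS NULL

Result:
id | name  | gpa 
---+-------+-----
1  | Alice | 2.43
3  | Eve   | NULL
4  | Frank | NULL
5  | Hank  | NULL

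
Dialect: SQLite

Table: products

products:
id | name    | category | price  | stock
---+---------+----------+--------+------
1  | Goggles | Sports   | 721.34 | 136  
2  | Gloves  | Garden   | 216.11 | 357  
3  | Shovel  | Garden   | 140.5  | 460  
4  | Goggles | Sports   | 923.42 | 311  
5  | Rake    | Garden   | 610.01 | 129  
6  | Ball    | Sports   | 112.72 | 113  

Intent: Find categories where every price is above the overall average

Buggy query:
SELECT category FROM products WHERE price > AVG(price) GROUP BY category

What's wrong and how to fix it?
Bug: WHERE evaluates per row before aggregation, so AVG() is unavailable

Fix: Use a subquery for AVG and a HAVING MIN(...) filter so the condition holds for every row in the group

Corrected query:
SELECT category FROM products GROUP BY category HAVING MIN(price) > (SELECT AVG(price) FROM products)

Result:
(no rows)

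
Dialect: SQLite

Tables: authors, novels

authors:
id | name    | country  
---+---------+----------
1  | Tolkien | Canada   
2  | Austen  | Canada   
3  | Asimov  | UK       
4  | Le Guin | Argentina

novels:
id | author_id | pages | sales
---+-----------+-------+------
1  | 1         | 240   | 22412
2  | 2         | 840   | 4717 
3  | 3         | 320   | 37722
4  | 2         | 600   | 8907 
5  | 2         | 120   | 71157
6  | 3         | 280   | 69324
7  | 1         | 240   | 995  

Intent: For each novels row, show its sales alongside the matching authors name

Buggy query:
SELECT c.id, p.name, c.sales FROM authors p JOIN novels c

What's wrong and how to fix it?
Bug: Missing join condition: each novels row is matched to all authors rows instead of just its own

Fix: Specify the join condition linking the foreign key to the parent id

Corrected query:
SELECT c.id, p.name, c.sales FROM authors p JOIN novels c ON c.author_id = p.id

Result:
id | name    | sales
---+---------+------
1  | Tolkien | 22412
2  | Austen  | 4717 
3  | Asimov  | 37722
4  | Austen  | 8907 
5  | Austen  | 71157
6  | Asimov  | 69324
7  | Tolkien | 995  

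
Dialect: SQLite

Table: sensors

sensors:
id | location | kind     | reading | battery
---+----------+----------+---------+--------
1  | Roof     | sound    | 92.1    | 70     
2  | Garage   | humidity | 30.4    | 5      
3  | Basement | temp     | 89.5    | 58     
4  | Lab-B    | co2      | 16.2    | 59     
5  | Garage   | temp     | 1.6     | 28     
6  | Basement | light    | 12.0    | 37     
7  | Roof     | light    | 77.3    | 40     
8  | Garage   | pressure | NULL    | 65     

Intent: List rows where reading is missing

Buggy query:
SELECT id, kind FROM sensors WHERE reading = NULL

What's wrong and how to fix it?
Bug: Comparing to NULL with '=' never matches; NULL = NULL is unknown, not true

Fix: Use IS NULL to test for NULL

Corrected query:
SELECT id, kind FROM sensors WHERE reading IS NULL

Result:
id | kind    
---+---------
8  | pressure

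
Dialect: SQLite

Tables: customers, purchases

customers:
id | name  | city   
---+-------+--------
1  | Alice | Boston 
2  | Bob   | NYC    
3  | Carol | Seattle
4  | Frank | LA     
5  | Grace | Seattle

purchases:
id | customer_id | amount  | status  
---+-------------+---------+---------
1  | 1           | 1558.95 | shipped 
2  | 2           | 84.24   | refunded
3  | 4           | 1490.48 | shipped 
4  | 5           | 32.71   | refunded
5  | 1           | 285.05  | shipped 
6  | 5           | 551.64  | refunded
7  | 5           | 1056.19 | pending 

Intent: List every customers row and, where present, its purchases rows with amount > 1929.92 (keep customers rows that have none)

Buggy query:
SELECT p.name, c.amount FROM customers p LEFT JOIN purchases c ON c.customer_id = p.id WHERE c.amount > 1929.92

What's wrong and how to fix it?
Bug: A WHERE condition on the right-hand table after LEFT JOIN drops unmatched parents

Fix: Move the right-table condition into the ON clause so unmatched parents are kept

Corrected query:
SELECT p.name, c.amount FROM customers p LEFT JOIN purchases c ON c.customer_id = p.id AND c.amount > 1929.92

Result:
name  | amount
------+-------
Alice | NULL  
Bob   | NULL  
Carol | NULL  
Frank | NULL  
Grace | NULL  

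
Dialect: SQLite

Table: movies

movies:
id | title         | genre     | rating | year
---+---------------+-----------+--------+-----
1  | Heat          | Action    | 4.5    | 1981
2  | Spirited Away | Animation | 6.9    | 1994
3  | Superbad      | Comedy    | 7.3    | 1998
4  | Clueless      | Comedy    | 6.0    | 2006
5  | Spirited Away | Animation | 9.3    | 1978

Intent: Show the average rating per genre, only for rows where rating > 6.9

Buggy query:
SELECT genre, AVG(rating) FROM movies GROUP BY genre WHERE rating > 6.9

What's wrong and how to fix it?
Bug: WHERE cannot follow GROUP BY

Fix: Place WHERE between FROM and GROUP BY

Corrected query:
SELECT genre, AVG(rating) FROM movies WHERE rating > 6.9 GROUP BY genre

Result:
genre     | AVG(rating)
----------+------------
Animation | 9.3        
Comedy    | 7.3        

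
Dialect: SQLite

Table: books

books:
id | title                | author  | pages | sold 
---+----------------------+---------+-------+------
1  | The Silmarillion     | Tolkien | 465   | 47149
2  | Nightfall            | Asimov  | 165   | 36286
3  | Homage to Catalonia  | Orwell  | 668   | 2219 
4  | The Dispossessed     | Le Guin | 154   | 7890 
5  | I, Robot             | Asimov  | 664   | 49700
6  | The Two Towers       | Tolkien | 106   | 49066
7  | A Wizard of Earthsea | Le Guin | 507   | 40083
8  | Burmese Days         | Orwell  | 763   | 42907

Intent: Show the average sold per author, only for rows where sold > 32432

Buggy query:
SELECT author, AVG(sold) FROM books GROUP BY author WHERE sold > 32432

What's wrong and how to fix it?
Bug: Row-level WHERE must come before GROUP BY in the clause order

Fix: Move the WHERE clause before GROUP BY

Corrected query:
SELECT author, AVG(sold) FROM books WHERE sold > 32432 GROUP BY author

Result:
author  | AVG(sold)
--------+----------
Asimov  | 42993    
Le Guin | 40083    
Orwell  | 42907    
Tolkien | 48107.5  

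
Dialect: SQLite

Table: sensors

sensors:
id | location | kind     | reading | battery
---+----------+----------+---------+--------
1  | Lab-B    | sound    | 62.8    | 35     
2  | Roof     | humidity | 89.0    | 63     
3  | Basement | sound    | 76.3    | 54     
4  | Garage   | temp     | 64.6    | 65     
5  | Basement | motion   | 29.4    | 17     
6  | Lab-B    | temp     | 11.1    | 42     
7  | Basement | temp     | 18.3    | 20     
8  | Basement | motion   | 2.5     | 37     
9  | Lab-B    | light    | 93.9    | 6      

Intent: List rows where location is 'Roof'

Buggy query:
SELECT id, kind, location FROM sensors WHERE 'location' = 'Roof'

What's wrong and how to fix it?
Bug: Single quotes denote string literals in SQL; the column name is being compared as a constant string

Fix: Reference the column as location without single quotes

Corrected query:
SELECT id, kind, location FROM sensors WHERE location = 'Roof'

Result:
id | kind     | location
---+----------+---------
2  | humidity | Roof    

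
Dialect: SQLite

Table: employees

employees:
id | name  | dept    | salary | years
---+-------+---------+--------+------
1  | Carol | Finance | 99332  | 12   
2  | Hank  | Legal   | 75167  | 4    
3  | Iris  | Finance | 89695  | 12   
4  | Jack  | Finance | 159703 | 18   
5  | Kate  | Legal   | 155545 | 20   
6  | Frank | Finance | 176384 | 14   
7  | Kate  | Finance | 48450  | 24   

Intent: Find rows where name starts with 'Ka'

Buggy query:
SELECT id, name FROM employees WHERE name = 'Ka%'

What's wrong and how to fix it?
Bug: '=' compares the literal string including the % character; pattern matching needs LIKE

Fix: Replace '=' with LIKE so 'Ka%' is treated as a pattern

Corrected query:
SELECT id, name FROM employees WHERE name LIKE 'Ka%'

Result:
id | name
---+-----
5  | Kate
7  | Kate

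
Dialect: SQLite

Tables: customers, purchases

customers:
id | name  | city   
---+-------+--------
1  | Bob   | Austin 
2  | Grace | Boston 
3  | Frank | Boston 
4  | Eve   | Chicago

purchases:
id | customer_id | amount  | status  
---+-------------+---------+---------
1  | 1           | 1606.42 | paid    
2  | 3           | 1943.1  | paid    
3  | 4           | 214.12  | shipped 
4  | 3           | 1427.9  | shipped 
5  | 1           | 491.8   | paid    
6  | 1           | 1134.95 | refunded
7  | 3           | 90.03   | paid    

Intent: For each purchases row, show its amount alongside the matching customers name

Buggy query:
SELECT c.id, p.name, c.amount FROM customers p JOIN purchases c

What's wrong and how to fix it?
Bug: Missing join condition: each purchases row is matched to all customers rows instead of just its own

Fix: Specify the join condition linking the foreign key to the parent id

Corrected query:
SELECT c.id, p.name, c.amount FROM customers p JOIN purchases c ON c.customer_id = p.id

Result:
id | name  | amount 
---+-------+--------
1  | Bob   | 1606.42
2  | Frank | 1943.1 
3  | Eve   | 214.12 
4  | Frank | 1427.9 
5  | Bob   | 491.8  
6  | Bob   | 1134.95
7  | Frank | 90.03  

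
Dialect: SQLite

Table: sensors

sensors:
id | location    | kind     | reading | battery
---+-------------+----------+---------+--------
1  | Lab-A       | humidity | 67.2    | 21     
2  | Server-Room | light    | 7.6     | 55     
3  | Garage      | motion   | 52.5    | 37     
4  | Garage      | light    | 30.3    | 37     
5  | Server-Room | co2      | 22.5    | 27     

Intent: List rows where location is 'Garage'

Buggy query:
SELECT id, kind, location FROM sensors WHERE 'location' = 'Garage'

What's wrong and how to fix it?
Bug: Single quotes denote string literals in SQL; the column name is being compared as a constant string

Fix: Reference the column as location without single quotes

Corrected query:
SELECT id, kind, location FROM sensors WHERE location = 'Garage'

Result:
id | kind   | location
---+--------+---------
3  | motion | Garage  
4  | light  | Garage  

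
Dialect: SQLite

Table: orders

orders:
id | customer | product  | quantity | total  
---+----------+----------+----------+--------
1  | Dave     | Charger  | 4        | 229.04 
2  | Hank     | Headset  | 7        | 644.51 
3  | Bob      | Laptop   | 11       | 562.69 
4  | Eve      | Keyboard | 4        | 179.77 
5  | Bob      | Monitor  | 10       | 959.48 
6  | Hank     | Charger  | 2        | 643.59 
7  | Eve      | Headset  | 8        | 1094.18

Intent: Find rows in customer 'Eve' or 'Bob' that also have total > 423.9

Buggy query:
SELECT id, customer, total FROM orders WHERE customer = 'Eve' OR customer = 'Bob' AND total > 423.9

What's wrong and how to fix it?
Bug: AND binds tighter than OR, so this parses as customer = 'Eve' OR (customer = 'Bob' AND total > 423.9)

Fix: Group the OR with parentheses (or use IN), then AND the threshold

Corrected query:
SELECT id, customer, total FROM orders WHERE (customer = 'Eve' OR customer = 'Bob') AND total > 423.9

Result:
id | customer | total  
---+----------+--------
3  | Bob      | 562.69 
5  | Bob      | 959.48 
7  | Eve      | 1094.18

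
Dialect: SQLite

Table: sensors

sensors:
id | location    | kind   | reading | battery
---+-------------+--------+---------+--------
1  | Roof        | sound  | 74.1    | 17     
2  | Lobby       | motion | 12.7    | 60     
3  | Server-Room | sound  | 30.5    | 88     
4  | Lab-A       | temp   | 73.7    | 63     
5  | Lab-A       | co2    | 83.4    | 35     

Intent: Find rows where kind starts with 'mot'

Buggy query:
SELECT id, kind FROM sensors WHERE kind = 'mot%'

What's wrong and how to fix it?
Bug: '=' compares the literal string including the % character; pattern matching needs LIKE

Fix: Use LIKE for wildcard pattern matching

Corrected query:
SELECT id, kind FROM sensors WHERE kind LIKE 'mot%'

Result:
id | kind  
---+-------
2  | motion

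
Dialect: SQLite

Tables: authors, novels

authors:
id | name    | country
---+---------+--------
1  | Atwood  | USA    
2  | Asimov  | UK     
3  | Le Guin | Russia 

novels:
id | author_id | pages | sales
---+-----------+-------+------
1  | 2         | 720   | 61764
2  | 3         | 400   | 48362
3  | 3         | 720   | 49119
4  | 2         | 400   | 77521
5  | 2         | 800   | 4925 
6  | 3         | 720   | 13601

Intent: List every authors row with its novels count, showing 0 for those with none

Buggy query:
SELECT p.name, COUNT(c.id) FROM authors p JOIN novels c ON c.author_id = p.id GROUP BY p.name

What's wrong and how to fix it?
Bug: INNER JOIN drops authors rows that have no matching novels rows

Fix: Switch to LEFT JOIN to retain unmatched parent rows

Corrected query:
SELECT p.name, COUNT(c.id) FROM authors p LEFT JOIN novels c ON c.author_id = p.id GROUP BY p.name

Result:
name    | COUNT(c.id)
--------+------------
Asimov  | 3          
Atwood  | 0          
Le Guin | 3          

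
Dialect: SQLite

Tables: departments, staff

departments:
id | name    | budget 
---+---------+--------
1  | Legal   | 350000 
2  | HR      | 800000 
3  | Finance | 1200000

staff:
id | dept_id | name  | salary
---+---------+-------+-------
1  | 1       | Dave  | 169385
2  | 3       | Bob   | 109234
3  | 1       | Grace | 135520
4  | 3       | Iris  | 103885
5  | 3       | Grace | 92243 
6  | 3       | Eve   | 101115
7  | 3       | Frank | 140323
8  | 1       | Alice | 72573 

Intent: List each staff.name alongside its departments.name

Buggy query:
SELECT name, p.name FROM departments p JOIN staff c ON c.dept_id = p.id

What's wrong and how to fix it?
Bug: 'name' exists in both joined tables, so the database can't tell which one is meant

Fix: Prefix ambiguous columns with the table alias

Corrected query:
SELECT c.name, p.name FROM departments p JOIN staff c ON c.dept_id = p.id

Result:
name  | name   
------+--------
Dave  | Legal  
Bob   | Finance
Grace | Legal  
Iris  | Finance
Grace | Finance
Eve   | Finance
Frank | Finance
Alice | Legal  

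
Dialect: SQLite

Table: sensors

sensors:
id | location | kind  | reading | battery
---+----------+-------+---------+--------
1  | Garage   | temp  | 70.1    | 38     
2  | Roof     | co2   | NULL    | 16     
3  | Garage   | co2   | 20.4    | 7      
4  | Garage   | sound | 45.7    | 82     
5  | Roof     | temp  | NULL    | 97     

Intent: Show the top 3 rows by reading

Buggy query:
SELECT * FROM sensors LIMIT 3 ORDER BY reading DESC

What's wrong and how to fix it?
Bug: LIMIT must come after ORDER BY

Fix: Sort with ORDER BY, then apply LIMIT

Corrected query:
SELECT * FROM sensors ORDER BY reading DESC LIMIT 3

Result:
id | location | kind  | reading | battery
---+----------+-------+---------+--------
1  | Garage   | temp  | 70.1    | 38     
4  | Garage   | sound | 45.7    | 82     
3  | Garage   | co2   | 20.4    | 7      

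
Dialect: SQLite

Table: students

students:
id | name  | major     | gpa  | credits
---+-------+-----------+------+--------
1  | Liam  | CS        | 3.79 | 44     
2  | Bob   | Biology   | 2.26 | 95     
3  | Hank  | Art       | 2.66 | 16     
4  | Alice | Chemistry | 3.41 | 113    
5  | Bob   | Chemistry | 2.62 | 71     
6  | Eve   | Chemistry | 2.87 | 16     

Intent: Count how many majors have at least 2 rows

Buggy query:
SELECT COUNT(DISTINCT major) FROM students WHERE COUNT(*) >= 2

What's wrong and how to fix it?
Bug: WHERE filters individual rows, not groups, so a group-level COUNT is invalid there

Fix: Use a subquery that GROUPs and filters with HAVING, then count its rows

Corrected query:
SELECT COUNT(*) FROM (SELECT major FROM students GROUP BY major HAVING COUNT(*) >= 2)

Result:
COUNT(*)
--------
1       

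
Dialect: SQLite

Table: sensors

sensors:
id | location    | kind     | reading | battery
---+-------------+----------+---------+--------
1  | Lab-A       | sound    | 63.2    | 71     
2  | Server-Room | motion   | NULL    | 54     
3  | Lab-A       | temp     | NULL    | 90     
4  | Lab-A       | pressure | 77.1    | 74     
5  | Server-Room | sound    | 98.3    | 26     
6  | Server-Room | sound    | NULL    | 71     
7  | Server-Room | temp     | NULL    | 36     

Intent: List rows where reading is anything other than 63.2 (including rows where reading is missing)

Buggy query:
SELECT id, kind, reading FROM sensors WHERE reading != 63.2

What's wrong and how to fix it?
Bug: Inequality against NULL is unknown, not true; rows with NULL are dropped

Fix: Add an explicit OR reading IS NULL to include the missing-value rows

Corrected query:
SELECT id, kind, reading FROM sensors WHERE reading != 63.2 OR reading IS NULL

Result:
id | kind     | reading
---+----------+--------
2  | motion   | NULL   
3  | temp     | NULL   
4  | pressure | 77.1   
5  | sound    | 98.3   
6  | sound    | NULL   
7  | temp     | NULL   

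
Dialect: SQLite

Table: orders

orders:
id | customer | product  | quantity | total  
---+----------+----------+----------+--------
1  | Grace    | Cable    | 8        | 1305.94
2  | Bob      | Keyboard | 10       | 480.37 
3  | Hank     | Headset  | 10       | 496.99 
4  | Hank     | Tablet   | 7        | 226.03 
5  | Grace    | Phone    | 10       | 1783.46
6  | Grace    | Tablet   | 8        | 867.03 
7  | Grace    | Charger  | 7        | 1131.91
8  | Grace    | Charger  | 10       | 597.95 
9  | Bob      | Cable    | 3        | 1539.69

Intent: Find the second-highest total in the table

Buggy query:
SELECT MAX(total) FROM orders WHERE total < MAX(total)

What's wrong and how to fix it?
Bug: The inner MAX is an aggregate inside WHERE, which is not allowed

Fix: Compute the overall MAX in a subquery, then take MAX of rows below it

Corrected query:
SELECT MAX(total) FROM orders WHERE total < (SELECT MAX(total) FROM orders)

Result:
MAX(total)
----------
1539.69   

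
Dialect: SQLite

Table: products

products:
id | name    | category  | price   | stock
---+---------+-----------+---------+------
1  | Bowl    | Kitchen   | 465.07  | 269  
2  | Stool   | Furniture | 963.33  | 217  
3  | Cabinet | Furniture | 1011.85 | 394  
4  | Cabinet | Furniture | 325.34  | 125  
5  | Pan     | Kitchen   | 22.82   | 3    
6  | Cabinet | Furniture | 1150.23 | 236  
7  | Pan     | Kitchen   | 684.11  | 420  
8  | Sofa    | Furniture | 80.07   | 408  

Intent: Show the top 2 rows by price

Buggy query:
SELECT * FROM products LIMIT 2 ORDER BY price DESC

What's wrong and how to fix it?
Bug: LIMIT must come after ORDER BY

Fix: Swap the clauses: ORDER BY first, then LIMIT

Corrected query:
SELECT * FROM products ORDER BY price DESC LIMIT 2

Result:
id | name    | category  | price   | stock
---+---------+-----------+---------+------
6  | Cabinet | Furniture | 1150.23 | 236  
3  | Cabinet | Furniture | 1011.85 | 394  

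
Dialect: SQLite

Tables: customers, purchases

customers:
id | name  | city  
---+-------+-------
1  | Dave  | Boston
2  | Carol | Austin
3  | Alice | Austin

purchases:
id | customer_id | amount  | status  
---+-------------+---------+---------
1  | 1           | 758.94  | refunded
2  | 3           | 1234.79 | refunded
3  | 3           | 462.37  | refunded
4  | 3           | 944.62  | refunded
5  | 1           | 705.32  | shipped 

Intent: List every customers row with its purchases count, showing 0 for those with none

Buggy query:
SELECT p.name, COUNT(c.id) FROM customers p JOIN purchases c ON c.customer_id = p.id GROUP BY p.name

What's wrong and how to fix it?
Bug: An inner join excludes parents with zero children

Fix: Switch to LEFT JOIN to retain unmatched parent rows

Corrected query:
SELECT p.name, COUNT(c.id) FROM customers p LEFT JOIN purchases c ON c.customer_id = p.id GROUP BY p.name

Result:
name  | COUNT(c.id)
------+------------
Alice | 3          
Carol | 0          
Dave  | 2          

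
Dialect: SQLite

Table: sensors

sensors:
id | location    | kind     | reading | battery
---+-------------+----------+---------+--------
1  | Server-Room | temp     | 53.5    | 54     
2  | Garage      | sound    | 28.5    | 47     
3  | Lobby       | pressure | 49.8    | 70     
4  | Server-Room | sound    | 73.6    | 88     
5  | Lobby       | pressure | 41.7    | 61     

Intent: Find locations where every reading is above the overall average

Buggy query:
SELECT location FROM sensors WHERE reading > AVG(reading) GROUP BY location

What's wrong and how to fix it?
Bug: AVG() is an aggregate; it can't sit directly in WHERE

Fix: Use a subquery for AVG and a HAVING MIN(...) filter so the condition holds for every row in the group

Corrected query:
SELECT location FROM sensors GROUP BY location HAVING MIN(reading) > (SELECT AVG(reading) FROM sensors)

Result:
location   
-----------
Server-Room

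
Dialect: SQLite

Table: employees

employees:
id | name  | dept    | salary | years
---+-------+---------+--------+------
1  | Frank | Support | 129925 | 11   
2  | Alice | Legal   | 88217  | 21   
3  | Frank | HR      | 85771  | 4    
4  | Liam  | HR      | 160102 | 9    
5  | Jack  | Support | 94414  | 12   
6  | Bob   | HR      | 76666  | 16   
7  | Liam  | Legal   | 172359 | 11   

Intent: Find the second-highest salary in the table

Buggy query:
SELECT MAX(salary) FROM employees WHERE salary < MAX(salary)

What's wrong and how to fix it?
Bug: MAX(salary) on the right of the comparison is an aggregate-in-WHERE error

Fix: Put the inner MAX in a scalar subquery

Corrected query:
SELECT MAX(salary) FROM employees WHERE salary < (SELECT MAX(salary) FROM employees)

Result:
MAX(salary)
-----------
160102     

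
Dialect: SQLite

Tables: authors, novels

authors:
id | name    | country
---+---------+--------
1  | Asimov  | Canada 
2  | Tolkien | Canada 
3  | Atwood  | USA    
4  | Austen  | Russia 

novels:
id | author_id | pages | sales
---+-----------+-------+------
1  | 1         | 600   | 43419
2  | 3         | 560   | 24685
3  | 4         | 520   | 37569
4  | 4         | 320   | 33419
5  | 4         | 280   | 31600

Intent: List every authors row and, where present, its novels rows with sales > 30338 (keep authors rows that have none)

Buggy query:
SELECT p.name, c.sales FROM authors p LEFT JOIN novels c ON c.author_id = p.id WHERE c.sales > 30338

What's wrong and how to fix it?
Bug: Filtering c.sales in WHERE discards the NULL rows produced by LEFT JOIN, turning it into an inner join

Fix: Move the right-table condition into the ON clause so unmatched parents are kept

Corrected query:
SELECT p.name, c.sales FROM authors p LEFT JOIN novels c ON c.author_id = p.id AND c.sales > 30338

Result:
name    | sales
--------+------
Asimov  | 43419
Tolkien | NULL 
Atwood  | NULL 
Austen  | 31600
Austen  | 33419
Austen  | 37569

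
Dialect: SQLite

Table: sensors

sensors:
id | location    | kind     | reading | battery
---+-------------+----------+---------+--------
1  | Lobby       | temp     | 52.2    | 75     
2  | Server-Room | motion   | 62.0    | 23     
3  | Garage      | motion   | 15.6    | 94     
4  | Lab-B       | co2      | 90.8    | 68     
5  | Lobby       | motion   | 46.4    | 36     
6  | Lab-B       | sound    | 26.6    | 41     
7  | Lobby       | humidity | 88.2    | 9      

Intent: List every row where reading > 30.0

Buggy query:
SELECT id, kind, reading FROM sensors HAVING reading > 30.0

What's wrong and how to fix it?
Bug: HAVING filters the output of aggregation, but this query has no GROUP BY and no aggregate functions, so SQLite rejects it (HAVING clause on a non-aggregate query); the condition here is per row

Fix: Use WHERE for row-level filtering

Corrected query:
SELECT id, kind, reading FROM sensors WHERE reading > 30.0

Result:
id | kind     | reading
---+----------+--------
1  | temp     | 52.2   
2  | motion   | 62     
4  | co2      | 90.8   
5  | motion   | 46.4   
7  | humidity | 88.2   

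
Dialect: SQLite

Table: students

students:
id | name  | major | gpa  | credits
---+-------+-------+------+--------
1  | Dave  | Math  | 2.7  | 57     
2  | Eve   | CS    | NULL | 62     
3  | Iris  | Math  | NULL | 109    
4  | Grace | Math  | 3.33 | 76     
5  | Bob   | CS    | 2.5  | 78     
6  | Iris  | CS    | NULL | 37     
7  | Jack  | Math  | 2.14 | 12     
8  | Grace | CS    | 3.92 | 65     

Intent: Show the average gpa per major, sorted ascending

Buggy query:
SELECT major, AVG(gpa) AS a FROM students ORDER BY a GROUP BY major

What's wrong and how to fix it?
Bug: ORDER BY appears before GROUP BY; SQL clause order requires GROUP BY first

Fix: Move ORDER BY to the end, after GROUP BY

Corrected query:
SELECT major, AVG(gpa) AS a FROM students GROUP BY major ORDER BY a

Result:
major | a       
------+---------
Math  | 2.723333
CS    | 3.21    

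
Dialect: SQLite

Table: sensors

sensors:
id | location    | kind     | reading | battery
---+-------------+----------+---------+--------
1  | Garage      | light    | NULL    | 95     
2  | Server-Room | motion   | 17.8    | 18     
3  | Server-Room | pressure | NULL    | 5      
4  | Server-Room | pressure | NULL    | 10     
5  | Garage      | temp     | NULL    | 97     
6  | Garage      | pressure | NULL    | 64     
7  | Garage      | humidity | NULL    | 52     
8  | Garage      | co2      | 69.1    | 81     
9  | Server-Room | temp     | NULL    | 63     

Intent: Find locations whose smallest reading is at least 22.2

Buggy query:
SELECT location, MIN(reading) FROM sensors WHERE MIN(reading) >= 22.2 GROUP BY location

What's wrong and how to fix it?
Bug: Aggregates like MIN are computed per group after WHERE runs

Fix: Use HAVING for the per-group MIN condition

Corrected query:
SELECT location, MIN(reading) FROM sensors GROUP BY location HAVING MIN(reading) >= 22.2

Result:
location | MIN(reading)
---------+-------------
Garage   | 69.1        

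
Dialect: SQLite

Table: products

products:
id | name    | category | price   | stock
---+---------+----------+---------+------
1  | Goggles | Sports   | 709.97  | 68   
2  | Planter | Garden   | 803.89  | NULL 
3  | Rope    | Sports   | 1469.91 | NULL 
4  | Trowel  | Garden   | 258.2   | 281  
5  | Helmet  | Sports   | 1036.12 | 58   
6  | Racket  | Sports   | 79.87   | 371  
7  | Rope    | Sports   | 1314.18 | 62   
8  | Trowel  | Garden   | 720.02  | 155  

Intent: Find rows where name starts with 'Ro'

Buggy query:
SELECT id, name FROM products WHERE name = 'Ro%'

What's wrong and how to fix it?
Bug: '=' compares the literal string including the % character; pattern matching needs LIKE

Fix: Use LIKE for wildcard pattern matching

Corrected query:
SELECT id, name FROM products WHERE name LIKE 'Ro%'

Result:
id | name
---+-----
3  | Rope
7  | Rope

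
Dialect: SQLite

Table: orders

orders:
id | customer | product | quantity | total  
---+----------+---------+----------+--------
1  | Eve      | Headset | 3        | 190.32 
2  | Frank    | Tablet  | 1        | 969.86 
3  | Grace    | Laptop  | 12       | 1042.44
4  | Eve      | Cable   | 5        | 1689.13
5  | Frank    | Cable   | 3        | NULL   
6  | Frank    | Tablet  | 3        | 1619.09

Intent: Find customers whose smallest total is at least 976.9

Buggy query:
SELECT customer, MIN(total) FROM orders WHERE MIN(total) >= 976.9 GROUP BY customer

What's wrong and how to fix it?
Bug: MIN() in WHERE is a misuse of aggregate

Fix: Use HAVING for the per-group MIN condition

Corrected query:
SELECT customer, MIN(total) FROM orders GROUP BY customer HAVING MIN(total) >= 976.9

Result:
customer | MIN(total)
---------+-----------
Grace    | 1042.44   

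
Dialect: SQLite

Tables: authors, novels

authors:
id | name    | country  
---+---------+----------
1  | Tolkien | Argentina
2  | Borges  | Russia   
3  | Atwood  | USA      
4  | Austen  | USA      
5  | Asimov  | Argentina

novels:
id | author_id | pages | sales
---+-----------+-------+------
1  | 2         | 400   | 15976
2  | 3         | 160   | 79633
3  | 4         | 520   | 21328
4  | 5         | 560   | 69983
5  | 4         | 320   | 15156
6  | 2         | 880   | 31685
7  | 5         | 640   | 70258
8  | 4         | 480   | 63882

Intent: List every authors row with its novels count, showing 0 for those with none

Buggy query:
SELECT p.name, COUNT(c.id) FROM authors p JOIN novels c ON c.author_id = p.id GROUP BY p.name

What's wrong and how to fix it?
Bug: INNER JOIN drops authors rows that have no matching novels rows

Fix: Switch to LEFT JOIN to retain unmatched parent rows

Corrected query:
SELECT p.name, COUNT(c.id) FROM authors p LEFT JOIN novels c ON c.author_id = p.id GROUP BY p.name

Result:
name    | COUNT(c.id)
--------+------------
Asimov  | 2          
Atwood  | 1          
Austen  | 3          
Borges  | 2          
Tolkien | 0          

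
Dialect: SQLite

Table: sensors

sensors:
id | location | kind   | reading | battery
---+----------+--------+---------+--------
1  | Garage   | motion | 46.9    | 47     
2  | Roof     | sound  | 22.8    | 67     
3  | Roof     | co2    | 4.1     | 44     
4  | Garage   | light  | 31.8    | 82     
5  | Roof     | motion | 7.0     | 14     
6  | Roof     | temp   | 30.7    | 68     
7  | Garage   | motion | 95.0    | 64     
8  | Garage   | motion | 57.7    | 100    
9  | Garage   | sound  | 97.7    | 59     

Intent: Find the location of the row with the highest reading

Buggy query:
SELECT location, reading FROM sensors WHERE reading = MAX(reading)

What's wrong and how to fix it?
Bug: WHERE is evaluated per row; an aggregate over the whole table isn't defined there

Fix: Use a subquery: WHERE reading = (SELECT MAX(reading) FROM sensors)

Corrected query:
SELECT location, reading FROM sensors WHERE reading = (SELECT MAX(reading) FROM sensors)

Result:
location | reading
---------+--------
Garage   | 97.7   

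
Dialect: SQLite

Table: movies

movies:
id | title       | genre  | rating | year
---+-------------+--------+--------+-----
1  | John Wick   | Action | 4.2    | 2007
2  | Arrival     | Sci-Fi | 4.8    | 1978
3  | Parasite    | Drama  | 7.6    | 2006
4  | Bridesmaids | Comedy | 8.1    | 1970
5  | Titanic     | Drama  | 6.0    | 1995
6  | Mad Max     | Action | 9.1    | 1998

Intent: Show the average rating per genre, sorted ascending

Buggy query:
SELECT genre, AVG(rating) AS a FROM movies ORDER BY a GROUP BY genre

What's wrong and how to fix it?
Bug: GROUP BY must precede ORDER BY

Fix: Reorder: SELECT … FROM … GROUP BY … ORDER BY …

Corrected query:
SELECT genre, AVG(rating) AS a FROM movies GROUP BY genre ORDER BY a

Result:
genre  | a   
-------+-----
Sci-Fi | 4.8 
Action | 6.65
Drama  | 6.8 
Comedy | 8.1 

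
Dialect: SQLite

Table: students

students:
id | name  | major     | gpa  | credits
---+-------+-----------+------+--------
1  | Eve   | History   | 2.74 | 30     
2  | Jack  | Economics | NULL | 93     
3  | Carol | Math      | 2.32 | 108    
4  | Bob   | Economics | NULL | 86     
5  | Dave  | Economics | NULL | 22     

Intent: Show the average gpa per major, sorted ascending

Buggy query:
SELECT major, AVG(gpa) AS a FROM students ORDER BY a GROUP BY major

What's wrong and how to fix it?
Bug: GROUP BY must precede ORDER BY

Fix: Reorder: SELECT … FROM … GROUP BY … ORDER BY …

Corrected query:
SELECT major, AVG(gpa) AS a FROM students GROUP BY major ORDER BY a

Result:
major     | a   
----------+-----
Economics | NULL
Math      | 2.32
History   | 2.74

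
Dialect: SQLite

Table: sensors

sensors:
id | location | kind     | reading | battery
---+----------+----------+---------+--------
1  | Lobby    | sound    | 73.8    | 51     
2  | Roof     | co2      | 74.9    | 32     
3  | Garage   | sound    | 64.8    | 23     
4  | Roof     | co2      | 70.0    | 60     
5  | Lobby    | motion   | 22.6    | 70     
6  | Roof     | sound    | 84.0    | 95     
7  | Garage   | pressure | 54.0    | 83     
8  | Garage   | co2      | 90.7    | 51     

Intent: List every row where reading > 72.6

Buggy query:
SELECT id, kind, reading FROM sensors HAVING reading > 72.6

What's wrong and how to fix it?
Bug: This is a non-aggregate query (no GROUP BY, no aggregates), so in SQLite the HAVING clause is invalid here; a row-level condition belongs in WHERE

Fix: Replace HAVING with WHERE since the condition applies to individual rows

Corrected query:
SELECT id, kind, reading FROM sensors WHERE reading > 72.6

Result:
id | kind  | reading
---+-------+--------
1  | sound | 73.8   
2  | co2   | 74.9   
6  | sound | 84     
8  | co2   | 90.7   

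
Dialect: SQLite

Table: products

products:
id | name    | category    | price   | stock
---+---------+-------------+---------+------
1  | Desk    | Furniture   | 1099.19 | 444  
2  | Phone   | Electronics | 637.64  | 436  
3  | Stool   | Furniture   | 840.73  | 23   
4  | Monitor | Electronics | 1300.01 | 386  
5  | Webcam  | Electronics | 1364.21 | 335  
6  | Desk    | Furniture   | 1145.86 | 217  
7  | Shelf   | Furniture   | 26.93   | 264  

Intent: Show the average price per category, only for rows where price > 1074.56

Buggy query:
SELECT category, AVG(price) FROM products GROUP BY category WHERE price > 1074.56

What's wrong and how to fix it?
Bug: WHERE cannot follow GROUP BY

Fix: Place WHERE between FROM and GROUP BY

Corrected query:
SELECT category, AVG(price) FROM products WHERE price > 1074.56 GROUP BY category

Result:
category    | AVG(price)
------------+-----------
Electronics | 1332.11   
Furniture   | 1122.525  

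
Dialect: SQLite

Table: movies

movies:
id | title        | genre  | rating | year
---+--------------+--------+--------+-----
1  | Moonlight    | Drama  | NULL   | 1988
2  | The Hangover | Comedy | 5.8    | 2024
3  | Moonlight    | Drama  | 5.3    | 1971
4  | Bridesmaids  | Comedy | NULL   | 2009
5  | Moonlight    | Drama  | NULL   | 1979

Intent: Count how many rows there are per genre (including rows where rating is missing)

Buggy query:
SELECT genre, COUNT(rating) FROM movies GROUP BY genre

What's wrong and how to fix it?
Bug: COUNT(rating) skips NULLs, so groups with missing rating are undercounted

Fix: Replace COUNT(rating) with COUNT(*)

Corrected query:
SELECT genre, COUNT(*) FROM movies GROUP BY genre

Result:
genre  | COUNT(*)
-------+---------
Comedy | 2       
Drama  | 3       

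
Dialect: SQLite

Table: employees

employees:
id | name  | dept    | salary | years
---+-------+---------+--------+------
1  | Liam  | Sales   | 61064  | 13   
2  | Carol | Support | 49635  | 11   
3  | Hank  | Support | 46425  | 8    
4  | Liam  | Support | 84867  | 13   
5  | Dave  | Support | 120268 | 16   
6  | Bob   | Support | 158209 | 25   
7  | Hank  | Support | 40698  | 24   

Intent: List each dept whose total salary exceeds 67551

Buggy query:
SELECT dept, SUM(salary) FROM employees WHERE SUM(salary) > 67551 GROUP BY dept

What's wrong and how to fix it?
Bug: SUM(salary) is an aggregate, but WHERE filters rows before aggregation

Fix: Use HAVING (which filters groups after aggregation) instead of WHERE

Corrected query:
SELECT dept, SUM(salary) FROM employees GROUP BY dept HAVING SUM(salary) > 67551

Result:
dept    | SUM(salary)
--------+------------
Support | 500102     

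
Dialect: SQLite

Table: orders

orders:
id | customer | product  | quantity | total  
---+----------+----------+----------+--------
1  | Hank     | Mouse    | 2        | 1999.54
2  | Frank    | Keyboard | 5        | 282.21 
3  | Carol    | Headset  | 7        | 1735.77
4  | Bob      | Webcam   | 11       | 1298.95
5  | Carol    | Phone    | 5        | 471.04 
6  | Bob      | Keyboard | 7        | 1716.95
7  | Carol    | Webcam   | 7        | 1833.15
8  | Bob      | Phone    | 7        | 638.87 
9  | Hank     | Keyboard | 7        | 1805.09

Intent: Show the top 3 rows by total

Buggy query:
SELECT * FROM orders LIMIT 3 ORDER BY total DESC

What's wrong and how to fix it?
Bug: ORDER BY cannot follow LIMIT; LIMIT is the final clause

Fix: Sort with ORDER BY, then apply LIMIT

Corrected query:
SELECT * FROM orders ORDER BY total DESC LIMIT 3

Result:
id | customer | product  | quantity | total  
---+----------+----------+----------+--------
1  | Hank     | Mouse    | 2        | 1999.54
7  | Carol    | Webcam   | 7        | 1833.15
9  | Hank     | Keyboard | 7        | 1805.09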